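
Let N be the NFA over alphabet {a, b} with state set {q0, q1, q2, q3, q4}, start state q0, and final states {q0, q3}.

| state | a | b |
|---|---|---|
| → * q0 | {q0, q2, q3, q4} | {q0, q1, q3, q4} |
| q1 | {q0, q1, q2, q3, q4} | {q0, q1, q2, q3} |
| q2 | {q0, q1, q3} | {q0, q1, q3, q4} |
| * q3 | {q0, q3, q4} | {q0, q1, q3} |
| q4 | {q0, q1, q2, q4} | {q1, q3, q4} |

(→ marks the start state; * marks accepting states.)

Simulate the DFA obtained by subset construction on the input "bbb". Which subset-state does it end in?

Start: {q0}.
δ(q0,b) = {q0, q1, q3, q4}.
Union: {q0, q1, q3, q4}.
After b: {q0, q1, q3, q4}.
δ(q0,b) = {q0, q1, q3, q4}; δ(q1,b) = {q0, q1, q2, q3}; δ(q3,b) = {q0, q1, q3}; δ(q4,b) = {q1, q3, q4}.
Union: {q0, q1, q2, q3, q4}.
After b: {q0, q1, q2, q3, q4}.
δ(q0,b) = {q0, q1, q3, q4}; δ(q1,b) = {q0, q1, q2, q3}; δ(q2,b) = {q0, q1, q3, q4}; δ(q3,b) = {q0, q1, q3}; δ(q4,b) = {q1, q3, q4}.
Union: {q0, q1, q2, q3, q4}.
After b: {q0, q1, q2, q3, q4}.

{q0, q1, q2, q3, q4}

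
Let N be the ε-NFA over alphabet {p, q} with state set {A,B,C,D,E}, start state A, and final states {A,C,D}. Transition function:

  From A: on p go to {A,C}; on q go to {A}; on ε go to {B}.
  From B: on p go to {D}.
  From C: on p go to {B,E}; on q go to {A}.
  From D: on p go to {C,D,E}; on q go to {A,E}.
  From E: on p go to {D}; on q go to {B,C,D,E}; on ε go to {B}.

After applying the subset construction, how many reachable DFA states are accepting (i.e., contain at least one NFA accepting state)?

Start state of the DFA: {A,B} (ε-closure of the NFA start).
{A,B} --p--> {A,B,C,D}  [new]
{A,B} --q--> {A,B}  [seen]
{A,B,C,D} --p--> {A,B,C,D,E}  [new]
{A,B,C,D} --q--> {A,B,E}  [new]
{A,B,C,D,E} --p--> {A,B,C,D,E}  [seen]
{A,B,C,D,E} --q--> {A,B,C,D,E}  [seen]
{A,B,E} --p--> {A,B,C,D}  [seen]
{A,B,E} --q--> {A,B,C,D,E}  [seen]
Reachable DFA states: {A,B}, {A,B,C,D}, {A,B,C,D,E}, {A,B,E}.
Accepting DFA states (contain an NFA accepting state): {A,B}, {A,B,C,D}, {A,B,C,D,E}, {A,B,E}.

4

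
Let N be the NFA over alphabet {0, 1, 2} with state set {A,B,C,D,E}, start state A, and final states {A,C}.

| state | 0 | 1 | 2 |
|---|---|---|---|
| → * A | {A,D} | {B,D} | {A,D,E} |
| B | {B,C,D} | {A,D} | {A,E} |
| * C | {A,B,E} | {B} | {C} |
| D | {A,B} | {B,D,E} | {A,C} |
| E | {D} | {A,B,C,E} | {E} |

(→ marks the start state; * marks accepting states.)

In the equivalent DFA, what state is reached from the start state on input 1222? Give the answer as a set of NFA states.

Start: {A}.
δ(A,1) = {B,D}.
Union: {B,D}.
After 1: {B,D}.
δ(B,2) = {A,E}; δ(D,2) = {A,C}.
Union: {A,C,E}.
After 2: {A,C,E}.
δ(A,2) = {A,D,E}; δ(C,2) = {C}; δ(E,2) = {E}.
Union: {A,C,D,E}.
After 2: {A,C,D,E}.
δ(A,2) = {A,D,E}; δ(C,2) = {C}; δ(D,2) = {A,C}; δ(E,2) = {E}.
Union: {A,C,D,E}.
After 2: {A,C,D,E}.

{A,C,D,E}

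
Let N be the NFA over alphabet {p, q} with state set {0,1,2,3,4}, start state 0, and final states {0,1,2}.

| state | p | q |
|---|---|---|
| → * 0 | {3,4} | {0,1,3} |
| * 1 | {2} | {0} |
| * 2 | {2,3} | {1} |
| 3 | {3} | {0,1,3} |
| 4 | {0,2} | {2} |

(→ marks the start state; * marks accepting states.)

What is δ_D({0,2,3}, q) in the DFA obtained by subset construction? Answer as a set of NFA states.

δ(0,q) = {0,1,3}; δ(2,q) = {1}; δ(3,q) = {0,1,3}.
Union: {0,1,3}.

{0,1,3}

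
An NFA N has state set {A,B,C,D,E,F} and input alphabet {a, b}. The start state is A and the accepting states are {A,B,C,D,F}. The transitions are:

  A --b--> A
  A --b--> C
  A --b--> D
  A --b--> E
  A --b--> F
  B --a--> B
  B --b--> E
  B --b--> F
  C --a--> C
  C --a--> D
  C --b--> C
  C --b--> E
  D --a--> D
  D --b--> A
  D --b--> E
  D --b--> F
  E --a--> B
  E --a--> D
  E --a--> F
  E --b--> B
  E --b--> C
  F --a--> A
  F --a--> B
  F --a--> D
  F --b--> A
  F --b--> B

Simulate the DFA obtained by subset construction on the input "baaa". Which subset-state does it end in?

Start: {A}.
δ(A,b) = {A,C,D,E,F}.
Union: {A,C,D,E,F}.
After b: {A,C,D,E,F}.
δ(A,a) = ∅; δ(C,a) = {C,D}; δ(D,a) = {D}; δ(E,a) = {B,D,F}; δ(F,a) = {A,B,D}.
Union: {A,B,C,D,F}.
After a: {A,B,C,D,F}.
δ(A,a) = ∅; δ(B,a) = {B}; δ(C,a) = {C,D}; δ(D,a) = {D}; δ(F,a) = {A,B,D}.
Union: {A,B,C,D}.
After a: {A,B,C,D}.
δ(A,a) = ∅; δ(B,a) = {B}; δ(C,a) = {C,D}; δ(D,a) = {D}.
Union: {B,C,D}.
After a: {B,C,D}.

{B,C,D}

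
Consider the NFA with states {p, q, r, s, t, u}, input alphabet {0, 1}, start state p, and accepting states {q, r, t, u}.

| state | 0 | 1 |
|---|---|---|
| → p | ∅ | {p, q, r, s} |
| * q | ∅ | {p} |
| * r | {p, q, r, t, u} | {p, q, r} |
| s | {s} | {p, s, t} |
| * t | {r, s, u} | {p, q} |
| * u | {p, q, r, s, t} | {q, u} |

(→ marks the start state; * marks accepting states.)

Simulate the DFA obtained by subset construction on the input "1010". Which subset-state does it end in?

Start: {p}.
δ(p,1) = {p, q, r, s}.
Union: {p, q, r, s}.
After 1: {p, q, r, s}.
δ(p,0) = ∅; δ(q,0) = ∅; δ(r,0) = {p, q, r, t, u}; δ(s,0) = {s}.
Union: {p, q, r, s, t, u}.
After 0: {p, q, r, s, t, u}.
δ(p,1) = {p, q, r, s}; δ(q,1) = {p}; δ(r,1) = {p, q, r}; δ(s,1) = {p, s, t}; δ(t,1) = {p, q}; δ(u,1) = {q, u}.
Union: {p, q, r, s, t, u}.
After 1: {p, q, r, s, t, u}.
δ(p,0) = ∅; δ(q,0) = ∅; δ(r,0) = {p, q, r, t, u}; δ(s,0) = {s}; δ(t,0) = {r, s, u}; δ(u,0) = {p, q, r, s, t}.
Union: {p, q, r, s, t, u}.
After 0: {p, q, r, s, t, u}.

{p, q, r, s, t, u}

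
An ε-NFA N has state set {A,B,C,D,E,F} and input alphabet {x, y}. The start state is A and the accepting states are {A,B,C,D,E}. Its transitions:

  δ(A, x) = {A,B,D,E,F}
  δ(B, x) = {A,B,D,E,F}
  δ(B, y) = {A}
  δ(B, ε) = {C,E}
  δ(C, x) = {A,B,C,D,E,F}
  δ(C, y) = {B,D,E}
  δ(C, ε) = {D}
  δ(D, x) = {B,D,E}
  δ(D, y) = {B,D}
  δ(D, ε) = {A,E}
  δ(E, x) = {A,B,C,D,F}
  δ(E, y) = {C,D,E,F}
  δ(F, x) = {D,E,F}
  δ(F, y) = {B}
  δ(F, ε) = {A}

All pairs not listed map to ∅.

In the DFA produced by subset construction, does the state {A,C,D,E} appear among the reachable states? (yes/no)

Start state of the DFA: {A} (ε-closure of the NFA start).
{A} --x--> {A,B,C,D,E,F}  [new]
{A} --y--> ∅  [new]
{A,B,C,D,E,F} --x--> {A,B,C,D,E,F}  [seen]
{A,B,C,D,E,F} --y--> {A,B,C,D,E,F}  [seen]
∅ --x--> ∅  [seen]
∅ --y--> ∅  [seen]
Reachable DFA states: {A}, {A,B,C,D,E,F}, ∅.
{A,C,D,E} is not among them.

no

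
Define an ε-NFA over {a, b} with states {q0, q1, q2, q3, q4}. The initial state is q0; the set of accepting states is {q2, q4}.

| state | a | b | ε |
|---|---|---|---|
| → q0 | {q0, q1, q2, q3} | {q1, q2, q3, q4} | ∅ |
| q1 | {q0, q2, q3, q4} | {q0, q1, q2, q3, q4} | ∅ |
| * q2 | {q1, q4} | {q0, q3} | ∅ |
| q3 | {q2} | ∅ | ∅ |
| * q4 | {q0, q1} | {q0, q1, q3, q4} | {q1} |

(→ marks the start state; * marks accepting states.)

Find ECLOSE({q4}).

{q1, q4}

Begin with {q4}.
q4 →ε {q1}; add q1.
ε-closure = {q1, q4}.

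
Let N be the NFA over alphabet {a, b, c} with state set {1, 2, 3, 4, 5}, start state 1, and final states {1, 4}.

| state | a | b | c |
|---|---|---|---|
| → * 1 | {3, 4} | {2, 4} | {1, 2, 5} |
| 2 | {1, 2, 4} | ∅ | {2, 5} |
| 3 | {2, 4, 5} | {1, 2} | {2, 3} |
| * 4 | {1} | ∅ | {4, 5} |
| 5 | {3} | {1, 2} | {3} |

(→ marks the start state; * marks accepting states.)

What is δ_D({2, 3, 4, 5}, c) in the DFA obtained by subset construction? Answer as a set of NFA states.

{2, 3, 4, 5}

δ(2,c) = {2, 5}; δ(3,c) = {2, 3}; δ(4,c) = {4, 5}; δ(5,c) = {3}.
Union: {2, 3, 4, 5}.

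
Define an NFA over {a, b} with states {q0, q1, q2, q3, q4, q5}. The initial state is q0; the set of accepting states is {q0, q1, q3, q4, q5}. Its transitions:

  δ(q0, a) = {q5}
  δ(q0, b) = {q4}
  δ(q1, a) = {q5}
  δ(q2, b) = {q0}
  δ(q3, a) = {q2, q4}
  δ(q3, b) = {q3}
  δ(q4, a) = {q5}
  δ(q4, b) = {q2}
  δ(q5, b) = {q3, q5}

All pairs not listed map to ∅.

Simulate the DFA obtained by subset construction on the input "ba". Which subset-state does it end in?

{q5}

Start: {q0}.
δ(q0,b) = {q4}.
Union: {q4}.
After b: {q4}.
δ(q4,a) = {q5}.
Union: {q5}.
After a: {q5}.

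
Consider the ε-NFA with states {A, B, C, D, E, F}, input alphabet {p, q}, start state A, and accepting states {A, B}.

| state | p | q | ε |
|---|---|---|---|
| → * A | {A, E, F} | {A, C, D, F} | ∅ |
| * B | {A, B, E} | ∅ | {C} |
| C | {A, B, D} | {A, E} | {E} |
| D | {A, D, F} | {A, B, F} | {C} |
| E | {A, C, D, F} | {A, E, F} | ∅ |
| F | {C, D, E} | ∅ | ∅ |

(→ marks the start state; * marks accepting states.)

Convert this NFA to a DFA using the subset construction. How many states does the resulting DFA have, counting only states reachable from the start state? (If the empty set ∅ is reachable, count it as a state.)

Start state of the DFA: {A} (ε-closure of the NFA start).
{A} --p--> {A, E, F}  [new]
{A} --q--> {A, C, D, E, F}  [new]
{A, E, F} --p--> {A, C, D, E, F}  [seen]
{A, E, F} --q--> {A, C, D, E, F}  [seen]
{A, C, D, E, F} --p--> {A, B, C, D, E, F}  [new]
{A, C, D, E, F} --q--> {A, B, C, D, E, F}  [seen]
{A, B, C, D, E, F} --p--> {A, B, C, D, E, F}  [seen]
{A, B, C, D, E, F} --q--> {A, B, C, D, E, F}  [seen]
Reachable DFA states: {A}, {A, E, F}, {A, C, D, E, F}, {A, B, C, D, E, F}.

4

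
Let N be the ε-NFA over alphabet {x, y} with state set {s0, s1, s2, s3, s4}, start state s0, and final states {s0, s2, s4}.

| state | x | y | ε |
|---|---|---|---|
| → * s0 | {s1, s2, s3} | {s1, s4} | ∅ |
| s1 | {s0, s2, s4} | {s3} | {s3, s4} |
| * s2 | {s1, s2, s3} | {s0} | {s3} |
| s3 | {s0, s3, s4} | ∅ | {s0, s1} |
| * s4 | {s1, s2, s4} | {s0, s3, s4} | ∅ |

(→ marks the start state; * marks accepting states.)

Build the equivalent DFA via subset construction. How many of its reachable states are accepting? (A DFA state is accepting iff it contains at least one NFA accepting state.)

3

Start state of the DFA: {s0} (ε-closure of the NFA start).
{s0} --x--> {s0, s1, s2, s3, s4}  [new]
{s0} --y--> {s0, s1, s3, s4}  [new]
{s0, s1, s2, s3, s4} --x--> {s0, s1, s2, s3, s4}  [seen]
{s0, s1, s2, s3, s4} --y--> {s0, s1, s3, s4}  [seen]
{s0, s1, s3, s4} --x--> {s0, s1, s2, s3, s4}  [seen]
{s0, s1, s3, s4} --y--> {s0, s1, s3, s4}  [seen]
Reachable DFA states: {s0}, {s0, s1, s2, s3, s4}, {s0, s1, s3, s4}.
Accepting DFA states (contain an NFA accepting state): {s0}, {s0, s1, s2, s3, s4}, {s0, s1, s3, s4}.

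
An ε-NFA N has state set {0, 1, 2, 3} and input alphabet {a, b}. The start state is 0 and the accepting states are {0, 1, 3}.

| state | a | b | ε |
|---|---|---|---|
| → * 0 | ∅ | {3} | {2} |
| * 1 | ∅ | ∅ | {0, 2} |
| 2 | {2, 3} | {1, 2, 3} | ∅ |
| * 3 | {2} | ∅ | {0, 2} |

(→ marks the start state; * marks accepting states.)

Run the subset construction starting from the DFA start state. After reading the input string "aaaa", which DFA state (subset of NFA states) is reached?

Start: {0, 2}.
δ(0,a) = ∅; δ(2,a) = {2, 3}.
Union: {2, 3}.
ε-closure gives {0, 2, 3}.
After a: {0, 2, 3}.
δ(0,a) = ∅; δ(2,a) = {2, 3}; δ(3,a) = {2}.
Union: {2, 3}.
ε-closure gives {0, 2, 3}.
After a: {0, 2, 3}.
δ(0,a) = ∅; δ(2,a) = {2, 3}; δ(3,a) = {2}.
Union: {2, 3}.
ε-closure gives {0, 2, 3}.
After a: {0, 2, 3}.
δ(0,a) = ∅; δ(2,a) = {2, 3}; δ(3,a) = {2}.
Union: {2, 3}.
ε-closure gives {0, 2, 3}.
After a: {0, 2, 3}.

{0, 2, 3}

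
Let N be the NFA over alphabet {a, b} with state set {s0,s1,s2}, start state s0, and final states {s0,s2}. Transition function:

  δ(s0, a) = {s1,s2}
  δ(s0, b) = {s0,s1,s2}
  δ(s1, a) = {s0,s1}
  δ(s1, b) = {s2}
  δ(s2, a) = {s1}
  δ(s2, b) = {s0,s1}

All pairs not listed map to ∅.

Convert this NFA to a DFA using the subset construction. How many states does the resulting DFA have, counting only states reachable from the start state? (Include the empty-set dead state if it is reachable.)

Start state of the DFA: {s0}.
{s0} --a--> {s1,s2}  [new]
{s0} --b--> {s0,s1,s2}  [new]
{s1,s2} --a--> {s0,s1}  [new]
{s1,s2} --b--> {s0,s1,s2}  [seen]
{s0,s1,s2} --a--> {s0,s1,s2}  [seen]
{s0,s1,s2} --b--> {s0,s1,s2}  [seen]
{s0,s1} --a--> {s0,s1,s2}  [seen]
{s0,s1} --b--> {s0,s1,s2}  [seen]
Reachable DFA states: {s0}, {s1,s2}, {s0,s1,s2}, {s0,s1}.

4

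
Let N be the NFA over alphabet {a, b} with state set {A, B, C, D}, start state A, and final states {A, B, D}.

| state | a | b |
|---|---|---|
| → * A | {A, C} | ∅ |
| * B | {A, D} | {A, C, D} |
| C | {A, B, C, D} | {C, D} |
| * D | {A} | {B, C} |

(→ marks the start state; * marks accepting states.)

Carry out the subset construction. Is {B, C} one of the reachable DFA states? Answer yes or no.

no

Start state of the DFA: {A}.
{A} --a--> {A, C}  [new]
{A} --b--> ∅  [new]
{A, C} --a--> {A, B, C, D}  [new]
{A, C} --b--> {C, D}  [new]
∅ --a--> ∅  [seen]
∅ --b--> ∅  [seen]
{A, B, C, D} --a--> {A, B, C, D}  [seen]
{A, B, C, D} --b--> {A, B, C, D}  [seen]
{C, D} --a--> {A, B, C, D}  [seen]
{C, D} --b--> {B, C, D}  [new]
{B, C, D} --a--> {A, B, C, D}  [seen]
{B, C, D} --b--> {A, B, C, D}  [seen]
Reachable DFA states: {A}, {A, C}, ∅, {A, B, C, D}, {C, D}, {B, C, D}.
{B, C} is not among them.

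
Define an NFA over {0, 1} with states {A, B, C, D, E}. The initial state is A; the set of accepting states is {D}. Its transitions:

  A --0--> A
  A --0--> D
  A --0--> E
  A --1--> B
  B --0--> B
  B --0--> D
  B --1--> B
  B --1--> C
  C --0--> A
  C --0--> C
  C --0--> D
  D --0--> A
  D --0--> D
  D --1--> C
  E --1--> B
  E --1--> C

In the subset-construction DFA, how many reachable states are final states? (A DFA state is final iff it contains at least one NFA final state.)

Start state of the DFA: {A}.
{A} --0--> {A, D, E}  [new]
{A} --1--> {B}  [new]
{A, D, E} --0--> {A, D, E}  [seen]
{A, D, E} --1--> {B, C}  [new]
{B} --0--> {B, D}  [new]
{B} --1--> {B, C}  [seen]
{B, C} --0--> {A, B, C, D}  [new]
{B, C} --1--> {B, C}  [seen]
{B, D} --0--> {A, B, D}  [new]
{B, D} --1--> {B, C}  [seen]
{A, B, C, D} --0--> {A, B, C, D, E}  [new]
{A, B, C, D} --1--> {B, C}  [seen]
{A, B, D} --0--> {A, B, D, E}  [new]
{A, B, D} --1--> {B, C}  [seen]
{A, B, C, D, E} --0--> {A, B, C, D, E}  [seen]
{A, B, C, D, E} --1--> {B, C}  [seen]
{A, B, D, E} --0--> {A, B, D, E}  [seen]
{A, B, D, E} --1--> {B, C}  [seen]
Reachable DFA states: {A}, {A, D, E}, {B}, {B, C}, {B, D}, {A, B, C, D}, {A, B, D}, {A, B, C, D, E}, {A, B, D, E}.
Accepting DFA states (contain an NFA accepting state): {A, D, E}, {B, D}, {A, B, C, D}, {A, B, D}, {A, B, C, D, E}, {A, B, D, E}.

6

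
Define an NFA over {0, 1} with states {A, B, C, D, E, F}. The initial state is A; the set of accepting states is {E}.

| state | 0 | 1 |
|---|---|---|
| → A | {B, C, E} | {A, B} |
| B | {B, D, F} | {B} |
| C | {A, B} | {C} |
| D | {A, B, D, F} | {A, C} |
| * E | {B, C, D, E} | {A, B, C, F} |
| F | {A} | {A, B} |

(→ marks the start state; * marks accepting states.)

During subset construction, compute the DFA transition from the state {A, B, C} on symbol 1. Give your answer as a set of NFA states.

δ(A,1) = {A, B}; δ(B,1) = {B}; δ(C,1) = {C}.
Union: {A, B, C}.

{A, B, C}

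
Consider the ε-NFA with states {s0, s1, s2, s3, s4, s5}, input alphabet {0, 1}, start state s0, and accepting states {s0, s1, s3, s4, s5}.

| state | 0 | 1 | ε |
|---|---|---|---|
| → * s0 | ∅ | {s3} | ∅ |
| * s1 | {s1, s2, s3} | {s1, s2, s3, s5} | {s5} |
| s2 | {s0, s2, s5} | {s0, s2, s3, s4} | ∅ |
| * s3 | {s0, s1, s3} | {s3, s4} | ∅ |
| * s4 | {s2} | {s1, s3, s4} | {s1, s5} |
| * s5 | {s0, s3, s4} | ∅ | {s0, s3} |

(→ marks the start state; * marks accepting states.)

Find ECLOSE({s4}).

{s0, s1, s3, s4, s5}

Begin with {s4}.
s4 →ε {s1, s5}; add s1, s5.
s5 →ε {s0, s3}; add s0, s3.
ε-closure = {s0, s1, s3, s4, s5}.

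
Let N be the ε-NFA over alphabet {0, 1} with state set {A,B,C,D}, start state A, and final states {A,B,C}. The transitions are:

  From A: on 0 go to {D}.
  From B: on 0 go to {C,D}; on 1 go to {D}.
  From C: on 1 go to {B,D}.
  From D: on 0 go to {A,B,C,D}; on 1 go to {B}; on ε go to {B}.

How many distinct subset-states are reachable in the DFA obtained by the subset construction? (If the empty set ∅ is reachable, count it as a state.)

Start state of the DFA: {A} (ε-closure of the NFA start).
{A} --0--> {B,D}  [new]
{A} --1--> ∅  [new]
{B,D} --0--> {A,B,C,D}  [new]
{B,D} --1--> {B,D}  [seen]
∅ --0--> ∅  [seen]
∅ --1--> ∅  [seen]
{A,B,C,D} --0--> {A,B,C,D}  [seen]
{A,B,C,D} --1--> {B,D}  [seen]
Reachable DFA states: {A}, {B,D}, ∅, {A,B,C,D}.

4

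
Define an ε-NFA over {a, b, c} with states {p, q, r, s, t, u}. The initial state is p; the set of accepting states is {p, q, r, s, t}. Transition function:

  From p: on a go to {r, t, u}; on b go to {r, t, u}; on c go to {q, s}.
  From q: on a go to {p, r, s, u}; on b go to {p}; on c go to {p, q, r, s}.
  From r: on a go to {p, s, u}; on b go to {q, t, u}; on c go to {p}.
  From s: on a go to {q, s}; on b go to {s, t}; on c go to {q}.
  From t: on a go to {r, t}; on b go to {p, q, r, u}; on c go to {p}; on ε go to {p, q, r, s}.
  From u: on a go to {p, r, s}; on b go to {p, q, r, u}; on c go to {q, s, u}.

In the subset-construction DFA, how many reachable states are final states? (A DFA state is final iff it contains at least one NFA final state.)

Start state of the DFA: {p} (ε-closure of the NFA start).
{p} --a--> {p, q, r, s, t, u}  [new]
{p} --b--> {p, q, r, s, t, u}  [seen]
{p} --c--> {q, s}  [new]
{p, q, r, s, t, u} --a--> {p, q, r, s, t, u}  [seen]
{p, q, r, s, t, u} --b--> {p, q, r, s, t, u}  [seen]
{p, q, r, s, t, u} --c--> {p, q, r, s, u}  [new]
{q, s} --a--> {p, q, r, s, u}  [seen]
{q, s} --b--> {p, q, r, s, t}  [new]
{q, s} --c--> {p, q, r, s}  [new]
{p, q, r, s, u} --a--> {p, q, r, s, t, u}  [seen]
{p, q, r, s, u} --b--> {p, q, r, s, t, u}  [seen]
{p, q, r, s, u} --c--> {p, q, r, s, u}  [seen]
{p, q, r, s, t} --a--> {p, q, r, s, t, u}  [seen]
{p, q, r, s, t} --b--> {p, q, r, s, t, u}  [seen]
{p, q, r, s, t} --c--> {p, q, r, s}  [seen]
{p, q, r, s} --a--> {p, q, r, s, t, u}  [seen]
{p, q, r, s} --b--> {p, q, r, s, t, u}  [seen]
{p, q, r, s} --c--> {p, q, r, s}  [seen]
Reachable DFA states: {p}, {p, q, r, s, t, u}, {q, s}, {p, q, r, s, u}, {p, q, r, s, t}, {p, q, r, s}.
Accepting DFA states (contain an NFA accepting state): {p}, {p, q, r, s, t, u}, {q, s}, {p, q, r, s, u}, {p, q, r, s, t}, {p, q, r, s}.

6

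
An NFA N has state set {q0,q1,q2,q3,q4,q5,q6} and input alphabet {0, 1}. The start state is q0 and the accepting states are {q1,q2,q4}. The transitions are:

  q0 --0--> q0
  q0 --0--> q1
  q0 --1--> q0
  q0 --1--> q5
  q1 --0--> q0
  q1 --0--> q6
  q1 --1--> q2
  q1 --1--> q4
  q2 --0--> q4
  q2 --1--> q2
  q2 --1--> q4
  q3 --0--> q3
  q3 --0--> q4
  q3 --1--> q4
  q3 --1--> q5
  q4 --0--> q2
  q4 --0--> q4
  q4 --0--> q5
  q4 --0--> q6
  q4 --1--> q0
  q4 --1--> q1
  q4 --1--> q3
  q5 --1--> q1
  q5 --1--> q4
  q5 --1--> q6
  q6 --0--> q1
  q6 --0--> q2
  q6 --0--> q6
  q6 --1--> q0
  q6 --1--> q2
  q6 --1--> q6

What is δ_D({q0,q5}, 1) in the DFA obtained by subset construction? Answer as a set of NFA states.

δ(q0,1) = {q0,q5}; δ(q5,1) = {q1,q4,q6}.
Union: {q0,q1,q4,q5,q6}.

{q0,q1,q4,q5,q6}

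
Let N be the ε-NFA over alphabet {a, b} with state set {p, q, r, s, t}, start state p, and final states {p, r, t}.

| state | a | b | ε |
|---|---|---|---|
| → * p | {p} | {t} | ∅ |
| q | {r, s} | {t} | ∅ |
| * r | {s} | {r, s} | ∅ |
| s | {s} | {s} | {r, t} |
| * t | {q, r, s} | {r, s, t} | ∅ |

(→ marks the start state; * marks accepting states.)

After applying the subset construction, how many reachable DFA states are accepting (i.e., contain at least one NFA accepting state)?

Start state of the DFA: {p} (ε-closure of the NFA start).
{p} --a--> {p}  [seen]
{p} --b--> {t}  [new]
{t} --a--> {q, r, s, t}  [new]
{t} --b--> {r, s, t}  [new]
{q, r, s, t} --a--> {q, r, s, t}  [seen]
{q, r, s, t} --b--> {r, s, t}  [seen]
{r, s, t} --a--> {q, r, s, t}  [seen]
{r, s, t} --b--> {r, s, t}  [seen]
Reachable DFA states: {p}, {t}, {q, r, s, t}, {r, s, t}.
Accepting DFA states (contain an NFA accepting state): {p}, {t}, {q, r, s, t}, {r, s, t}.

4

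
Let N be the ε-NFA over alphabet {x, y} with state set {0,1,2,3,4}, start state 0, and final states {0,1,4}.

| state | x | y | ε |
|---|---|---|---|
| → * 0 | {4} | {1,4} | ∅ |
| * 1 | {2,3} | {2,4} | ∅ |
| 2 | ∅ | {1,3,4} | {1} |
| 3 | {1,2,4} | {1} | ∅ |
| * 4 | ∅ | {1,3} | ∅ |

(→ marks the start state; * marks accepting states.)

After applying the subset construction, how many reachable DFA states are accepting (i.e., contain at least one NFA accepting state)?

7

Start state of the DFA: {0} (ε-closure of the NFA start).
{0} --x--> {4}  [new]
{0} --y--> {1,4}  [new]
{4} --x--> ∅  [new]
{4} --y--> {1,3}  [new]
{1,4} --x--> {1,2,3}  [new]
{1,4} --y--> {1,2,3,4}  [new]
∅ --x--> ∅  [seen]
∅ --y--> ∅  [seen]
{1,3} --x--> {1,2,3,4}  [seen]
{1,3} --y--> {1,2,4}  [new]
{1,2,3} --x--> {1,2,3,4}  [seen]
{1,2,3} --y--> {1,2,3,4}  [seen]
{1,2,3,4} --x--> {1,2,3,4}  [seen]
{1,2,3,4} --y--> {1,2,3,4}  [seen]
{1,2,4} --x--> {1,2,3}  [seen]
{1,2,4} --y--> {1,2,3,4}  [seen]
Reachable DFA states: {0}, {4}, {1,4}, ∅, {1,3}, {1,2,3}, {1,2,3,4}, {1,2,4}.
Accepting DFA states (contain an NFA accepting state): {0}, {4}, {1,4}, {1,3}, {1,2,3}, {1,2,3,4}, {1,2,4}.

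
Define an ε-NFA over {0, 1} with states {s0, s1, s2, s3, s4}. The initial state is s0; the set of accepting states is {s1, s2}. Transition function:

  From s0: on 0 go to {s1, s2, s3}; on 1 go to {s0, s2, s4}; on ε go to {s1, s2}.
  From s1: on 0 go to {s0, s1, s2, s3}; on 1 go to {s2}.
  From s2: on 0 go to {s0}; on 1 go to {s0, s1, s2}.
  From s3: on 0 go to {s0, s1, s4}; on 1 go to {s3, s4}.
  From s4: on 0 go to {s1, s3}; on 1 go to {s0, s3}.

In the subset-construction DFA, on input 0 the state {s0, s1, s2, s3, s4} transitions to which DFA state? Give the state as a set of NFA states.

{s0, s1, s2, s3, s4}

δ(s0,0) = {s1, s2, s3}; δ(s1,0) = {s0, s1, s2, s3}; δ(s2,0) = {s0}; δ(s3,0) = {s0, s1, s4}; δ(s4,0) = {s1, s3}.
Union: {s0, s1, s2, s3, s4}.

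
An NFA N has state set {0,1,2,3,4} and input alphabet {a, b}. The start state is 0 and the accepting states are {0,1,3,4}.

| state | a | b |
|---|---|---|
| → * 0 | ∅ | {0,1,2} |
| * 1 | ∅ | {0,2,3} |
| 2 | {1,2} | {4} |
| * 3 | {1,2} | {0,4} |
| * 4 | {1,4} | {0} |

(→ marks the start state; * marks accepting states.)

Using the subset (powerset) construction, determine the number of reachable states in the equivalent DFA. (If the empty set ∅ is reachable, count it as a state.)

8

Start state of the DFA: {0}.
{0} --a--> ∅  [new]
{0} --b--> {0,1,2}  [new]
∅ --a--> ∅  [seen]
∅ --b--> ∅  [seen]
{0,1,2} --a--> {1,2}  [new]
{0,1,2} --b--> {0,1,2,3,4}  [new]
{1,2} --a--> {1,2}  [seen]
{1,2} --b--> {0,2,3,4}  [new]
{0,1,2,3,4} --a--> {1,2,4}  [new]
{0,1,2,3,4} --b--> {0,1,2,3,4}  [seen]
{0,2,3,4} --a--> {1,2,4}  [seen]
{0,2,3,4} --b--> {0,1,2,4}  [new]
{1,2,4} --a--> {1,2,4}  [seen]
{1,2,4} --b--> {0,2,3,4}  [seen]
{0,1,2,4} --a--> {1,2,4}  [seen]
{0,1,2,4} --b--> {0,1,2,3,4}  [seen]
Reachable DFA states: {0}, ∅, {0,1,2}, {1,2}, {0,1,2,3,4}, {0,2,3,4}, {1,2,4}, {0,1,2,4}.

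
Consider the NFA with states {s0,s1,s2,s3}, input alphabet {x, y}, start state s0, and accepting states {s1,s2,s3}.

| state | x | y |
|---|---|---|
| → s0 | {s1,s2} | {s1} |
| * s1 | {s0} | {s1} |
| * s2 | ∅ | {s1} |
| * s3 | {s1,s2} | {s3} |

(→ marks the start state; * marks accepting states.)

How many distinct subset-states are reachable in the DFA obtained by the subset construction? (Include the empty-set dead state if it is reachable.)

3

Start state of the DFA: {s0}.
{s0} --x--> {s1,s2}  [new]
{s0} --y--> {s1}  [new]
{s1,s2} --x--> {s0}  [seen]
{s1,s2} --y--> {s1}  [seen]
{s1} --x--> {s0}  [seen]
{s1} --y--> {s1}  [seen]
Reachable DFA states: {s0}, {s1,s2}, {s1}.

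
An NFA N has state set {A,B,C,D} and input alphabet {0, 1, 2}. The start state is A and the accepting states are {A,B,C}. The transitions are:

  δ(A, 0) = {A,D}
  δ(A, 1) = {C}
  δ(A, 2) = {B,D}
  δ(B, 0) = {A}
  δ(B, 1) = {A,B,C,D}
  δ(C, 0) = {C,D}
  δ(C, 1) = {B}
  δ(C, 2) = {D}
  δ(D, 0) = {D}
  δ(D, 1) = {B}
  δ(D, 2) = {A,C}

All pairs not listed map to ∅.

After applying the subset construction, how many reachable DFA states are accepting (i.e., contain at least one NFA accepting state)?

10

Start state of the DFA: {A}.
{A} --0--> {A,D}  [new]
{A} --1--> {C}  [new]
{A} --2--> {B,D}  [new]
{A,D} --0--> {A,D}  [seen]
{A,D} --1--> {B,C}  [new]
{A,D} --2--> {A,B,C,D}  [new]
{C} --0--> {C,D}  [new]
{C} --1--> {B}  [new]
{C} --2--> {D}  [new]
{B,D} --0--> {A,D}  [seen]
{B,D} --1--> {A,B,C,D}  [seen]
{B,D} --2--> {A,C}  [new]
{B,C} --0--> {A,C,D}  [new]
{B,C} --1--> {A,B,C,D}  [seen]
{B,C} --2--> {D}  [seen]
{A,B,C,D} --0--> {A,C,D}  [seen]
{A,B,C,D} --1--> {A,B,C,D}  [seen]
{A,B,C,D} --2--> {A,B,C,D}  [seen]
{C,D} --0--> {C,D}  [seen]
{C,D} --1--> {B}  [seen]
{C,D} --2--> {A,C,D}  [seen]
{B} --0--> {A}  [seen]
{B} --1--> {A,B,C,D}  [seen]
{B} --2--> ∅  [new]
{D} --0--> {D}  [seen]
{D} --1--> {B}  [seen]
{D} --2--> {A,C}  [seen]
{A,C} --0--> {A,C,D}  [seen]
{A,C} --1--> {B,C}  [seen]
{A,C} --2--> {B,D}  [seen]
{A,C,D} --0--> {A,C,D}  [seen]
{A,C,D} --1--> {B,C}  [seen]
{A,C,D} --2--> {A,B,C,D}  [seen]
∅ --0--> ∅  [seen]
∅ --1--> ∅  [seen]
∅ --2--> ∅  [seen]
Reachable DFA states: {A}, {A,D}, {C}, {B,D}, {B,C}, {A,B,C,D}, {C,D}, {B}, {D}, {A,C}, {A,C,D}, ∅.
Accepting DFA states (contain an NFA accepting state): {A}, {A,D}, {C}, {B,D}, {B,C}, {A,B,C,D}, {C,D}, {B}, {A,C}, {A,C,D}.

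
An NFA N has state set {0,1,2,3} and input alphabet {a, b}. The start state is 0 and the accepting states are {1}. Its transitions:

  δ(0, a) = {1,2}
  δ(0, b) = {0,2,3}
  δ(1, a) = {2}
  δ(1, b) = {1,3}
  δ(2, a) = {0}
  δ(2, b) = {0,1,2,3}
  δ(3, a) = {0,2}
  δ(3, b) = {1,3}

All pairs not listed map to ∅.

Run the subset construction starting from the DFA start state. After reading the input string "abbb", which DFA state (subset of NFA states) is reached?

{0,1,2,3}

Start: {0}.
δ(0,a) = {1,2}.
Union: {1,2}.
After a: {1,2}.
δ(1,b) = {1,3}; δ(2,b) = {0,1,2,3}.
Union: {0,1,2,3}.
After b: {0,1,2,3}.
δ(0,b) = {0,2,3}; δ(1,b) = {1,3}; δ(2,b) = {0,1,2,3}; δ(3,b) = {1,3}.
Union: {0,1,2,3}.
After b: {0,1,2,3}.
δ(0,b) = {0,2,3}; δ(1,b) = {1,3}; δ(2,b) = {0,1,2,3}; δ(3,b) = {1,3}.
Union: {0,1,2,3}.
After b: {0,1,2,3}.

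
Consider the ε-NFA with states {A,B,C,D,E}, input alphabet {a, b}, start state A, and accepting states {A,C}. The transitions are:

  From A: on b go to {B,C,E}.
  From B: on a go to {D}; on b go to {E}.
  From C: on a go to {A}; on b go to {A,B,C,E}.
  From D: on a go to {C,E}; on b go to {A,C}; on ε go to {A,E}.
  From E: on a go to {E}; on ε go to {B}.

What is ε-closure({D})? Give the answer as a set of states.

Begin with {D}.
D →ε {A,E}; add A, E.
E →ε {B}; add B.
ε-closure = {A,B,D,E}.

{A,B,D,E}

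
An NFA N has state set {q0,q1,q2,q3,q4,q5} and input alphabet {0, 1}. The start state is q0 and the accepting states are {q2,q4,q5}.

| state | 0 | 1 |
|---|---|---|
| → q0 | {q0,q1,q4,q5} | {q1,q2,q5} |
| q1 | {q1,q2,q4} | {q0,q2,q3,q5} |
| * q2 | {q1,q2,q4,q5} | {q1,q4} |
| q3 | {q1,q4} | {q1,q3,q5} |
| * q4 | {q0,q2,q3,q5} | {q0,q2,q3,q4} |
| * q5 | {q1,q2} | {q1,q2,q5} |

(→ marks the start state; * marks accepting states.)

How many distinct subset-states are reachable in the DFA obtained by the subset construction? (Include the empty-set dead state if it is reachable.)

5

Start state of the DFA: {q0}.
{q0} --0--> {q0,q1,q4,q5}  [new]
{q0} --1--> {q1,q2,q5}  [new]
{q0,q1,q4,q5} --0--> {q0,q1,q2,q3,q4,q5}  [new]
{q0,q1,q4,q5} --1--> {q0,q1,q2,q3,q4,q5}  [seen]
{q1,q2,q5} --0--> {q1,q2,q4,q5}  [new]
{q1,q2,q5} --1--> {q0,q1,q2,q3,q4,q5}  [seen]
{q0,q1,q2,q3,q4,q5} --0--> {q0,q1,q2,q3,q4,q5}  [seen]
{q0,q1,q2,q3,q4,q5} --1--> {q0,q1,q2,q3,q4,q5}  [seen]
{q1,q2,q4,q5} --0--> {q0,q1,q2,q3,q4,q5}  [seen]
{q1,q2,q4,q5} --1--> {q0,q1,q2,q3,q4,q5}  [seen]
Reachable DFA states: {q0}, {q0,q1,q4,q5}, {q1,q2,q5}, {q0,q1,q2,q3,q4,q5}, {q1,q2,q4,q5}.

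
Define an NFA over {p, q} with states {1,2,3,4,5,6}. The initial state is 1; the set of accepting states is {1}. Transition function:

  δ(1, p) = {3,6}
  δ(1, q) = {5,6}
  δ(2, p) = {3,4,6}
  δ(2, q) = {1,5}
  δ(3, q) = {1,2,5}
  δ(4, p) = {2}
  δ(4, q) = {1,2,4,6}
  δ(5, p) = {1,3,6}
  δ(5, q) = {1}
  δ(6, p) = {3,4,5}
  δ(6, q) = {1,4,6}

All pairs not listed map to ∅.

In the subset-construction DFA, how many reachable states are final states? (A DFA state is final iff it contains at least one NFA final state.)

6

Start state of the DFA: {1}.
{1} --p--> {3,6}  [new]
{1} --q--> {5,6}  [new]
{3,6} --p--> {3,4,5}  [new]
{3,6} --q--> {1,2,4,5,6}  [new]
{5,6} --p--> {1,3,4,5,6}  [new]
{5,6} --q--> {1,4,6}  [new]
{3,4,5} --p--> {1,2,3,6}  [new]
{3,4,5} --q--> {1,2,4,5,6}  [seen]
{1,2,4,5,6} --p--> {1,2,3,4,5,6}  [new]
{1,2,4,5,6} --q--> {1,2,4,5,6}  [seen]
{1,3,4,5,6} --p--> {1,2,3,4,5,6}  [seen]
{1,3,4,5,6} --q--> {1,2,4,5,6}  [seen]
{1,4,6} --p--> {2,3,4,5,6}  [new]
{1,4,6} --q--> {1,2,4,5,6}  [seen]
{1,2,3,6} --p--> {3,4,5,6}  [new]
{1,2,3,6} --q--> {1,2,4,5,6}  [seen]
{1,2,3,4,5,6} --p--> {1,2,3,4,5,6}  [seen]
{1,2,3,4,5,6} --q--> {1,2,4,5,6}  [seen]
{2,3,4,5,6} --p--> {1,2,3,4,5,6}  [seen]
{2,3,4,5,6} --q--> {1,2,4,5,6}  [seen]
{3,4,5,6} --p--> {1,2,3,4,5,6}  [seen]
{3,4,5,6} --q--> {1,2,4,5,6}  [seen]
Reachable DFA states: {1}, {3,6}, {5,6}, {3,4,5}, {1,2,4,5,6}, {1,3,4,5,6}, {1,4,6}, {1,2,3,6}, {1,2,3,4,5,6}, {2,3,4,5,6}, {3,4,5,6}.
Accepting DFA states (contain an NFA accepting state): {1}, {1,2,4,5,6}, {1,3,4,5,6}, {1,4,6}, {1,2,3,6}, {1,2,3,4,5,6}.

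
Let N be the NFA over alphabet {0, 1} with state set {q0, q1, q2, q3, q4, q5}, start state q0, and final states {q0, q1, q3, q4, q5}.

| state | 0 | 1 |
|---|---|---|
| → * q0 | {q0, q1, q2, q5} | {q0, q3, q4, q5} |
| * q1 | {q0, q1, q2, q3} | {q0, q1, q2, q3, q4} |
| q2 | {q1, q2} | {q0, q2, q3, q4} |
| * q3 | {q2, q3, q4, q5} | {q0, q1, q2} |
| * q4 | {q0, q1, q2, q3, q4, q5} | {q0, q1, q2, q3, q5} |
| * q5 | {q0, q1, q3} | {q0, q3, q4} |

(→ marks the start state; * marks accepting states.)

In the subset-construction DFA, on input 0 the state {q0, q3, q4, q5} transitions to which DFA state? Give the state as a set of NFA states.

δ(q0,0) = {q0, q1, q2, q5}; δ(q3,0) = {q2, q3, q4, q5}; δ(q4,0) = {q0, q1, q2, q3, q4, q5}; δ(q5,0) = {q0, q1, q3}.
Union: {q0, q1, q2, q3, q4, q5}.

{q0, q1, q2, q3, q4, q5}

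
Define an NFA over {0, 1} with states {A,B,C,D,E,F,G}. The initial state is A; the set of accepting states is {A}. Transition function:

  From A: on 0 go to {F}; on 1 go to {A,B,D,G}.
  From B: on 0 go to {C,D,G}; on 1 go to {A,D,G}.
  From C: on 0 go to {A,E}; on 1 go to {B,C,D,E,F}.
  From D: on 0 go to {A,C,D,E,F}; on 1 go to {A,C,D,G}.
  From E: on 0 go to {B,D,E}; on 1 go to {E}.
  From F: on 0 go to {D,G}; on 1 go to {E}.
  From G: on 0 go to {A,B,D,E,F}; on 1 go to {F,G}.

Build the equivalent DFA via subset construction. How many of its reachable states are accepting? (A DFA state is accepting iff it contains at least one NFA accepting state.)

7

Start state of the DFA: {A}.
{A} --0--> {F}  [new]
{A} --1--> {A,B,D,G}  [new]
{F} --0--> {D,G}  [new]
{F} --1--> {E}  [new]
{A,B,D,G} --0--> {A,B,C,D,E,F,G}  [new]
{A,B,D,G} --1--> {A,B,C,D,F,G}  [new]
{D,G} --0--> {A,B,C,D,E,F}  [new]
{D,G} --1--> {A,C,D,F,G}  [new]
{E} --0--> {B,D,E}  [new]
{E} --1--> {E}  [seen]
{A,B,C,D,E,F,G} --0--> {A,B,C,D,E,F,G}  [seen]
{A,B,C,D,E,F,G} --1--> {A,B,C,D,E,F,G}  [seen]
{A,B,C,D,F,G} --0--> {A,B,C,D,E,F,G}  [seen]
{A,B,C,D,F,G} --1--> {A,B,C,D,E,F,G}  [seen]
{A,B,C,D,E,F} --0--> {A,B,C,D,E,F,G}  [seen]
{A,B,C,D,E,F} --1--> {A,B,C,D,E,F,G}  [seen]
{A,C,D,F,G} --0--> {A,B,C,D,E,F,G}  [seen]
{A,C,D,F,G} --1--> {A,B,C,D,E,F,G}  [seen]
{B,D,E} --0--> {A,B,C,D,E,F,G}  [seen]
{B,D,E} --1--> {A,C,D,E,G}  [new]
{A,C,D,E,G} --0--> {A,B,C,D,E,F}  [seen]
{A,C,D,E,G} --1--> {A,B,C,D,E,F,G}  [seen]
Reachable DFA states: {A}, {F}, {A,B,D,G}, {D,G}, {E}, {A,B,C,D,E,F,G}, {A,B,C,D,F,G}, {A,B,C,D,E,F}, {A,C,D,F,G}, {B,D,E}, {A,C,D,E,G}.
Accepting DFA states (contain an NFA accepting state): {A}, {A,B,D,G}, {A,B,C,D,E,F,G}, {A,B,C,D,F,G}, {A,B,C,D,E,F}, {A,C,D,F,G}, {A,C,D,E,G}.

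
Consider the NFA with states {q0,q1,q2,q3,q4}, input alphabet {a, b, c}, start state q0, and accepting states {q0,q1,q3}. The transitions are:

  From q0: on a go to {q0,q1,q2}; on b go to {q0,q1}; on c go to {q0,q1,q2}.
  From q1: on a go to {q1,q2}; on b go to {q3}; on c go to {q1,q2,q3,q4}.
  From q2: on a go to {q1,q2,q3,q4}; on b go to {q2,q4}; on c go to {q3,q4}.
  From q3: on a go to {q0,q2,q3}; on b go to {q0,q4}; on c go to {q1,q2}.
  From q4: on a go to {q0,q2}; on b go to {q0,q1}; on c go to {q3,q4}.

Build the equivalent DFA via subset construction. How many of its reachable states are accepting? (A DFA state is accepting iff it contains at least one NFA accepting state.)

7

Start state of the DFA: {q0}.
{q0} --a--> {q0,q1,q2}  [new]
{q0} --b--> {q0,q1}  [new]
{q0} --c--> {q0,q1,q2}  [seen]
{q0,q1,q2} --a--> {q0,q1,q2,q3,q4}  [new]
{q0,q1,q2} --b--> {q0,q1,q2,q3,q4}  [seen]
{q0,q1,q2} --c--> {q0,q1,q2,q3,q4}  [seen]
{q0,q1} --a--> {q0,q1,q2}  [seen]
{q0,q1} --b--> {q0,q1,q3}  [new]
{q0,q1} --c--> {q0,q1,q2,q3,q4}  [seen]
{q0,q1,q2,q3,q4} --a--> {q0,q1,q2,q3,q4}  [seen]
{q0,q1,q2,q3,q4} --b--> {q0,q1,q2,q3,q4}  [seen]
{q0,q1,q2,q3,q4} --c--> {q0,q1,q2,q3,q4}  [seen]
{q0,q1,q3} --a--> {q0,q1,q2,q3}  [new]
{q0,q1,q3} --b--> {q0,q1,q3,q4}  [new]
{q0,q1,q3} --c--> {q0,q1,q2,q3,q4}  [seen]
{q0,q1,q2,q3} --a--> {q0,q1,q2,q3,q4}  [seen]
{q0,q1,q2,q3} --b--> {q0,q1,q2,q3,q4}  [seen]
{q0,q1,q2,q3} --c--> {q0,q1,q2,q3,q4}  [seen]
{q0,q1,q3,q4} --a--> {q0,q1,q2,q3}  [seen]
{q0,q1,q3,q4} --b--> {q0,q1,q3,q4}  [seen]
{q0,q1,q3,q4} --c--> {q0,q1,q2,q3,q4}  [seen]
Reachable DFA states: {q0}, {q0,q1,q2}, {q0,q1}, {q0,q1,q2,q3,q4}, {q0,q1,q3}, {q0,q1,q2,q3}, {q0,q1,q3,q4}.
Accepting DFA states (contain an NFA accepting state): {q0}, {q0,q1,q2}, {q0,q1}, {q0,q1,q2,q3,q4}, {q0,q1,q3}, {q0,q1,q2,q3}, {q0,q1,q3,q4}.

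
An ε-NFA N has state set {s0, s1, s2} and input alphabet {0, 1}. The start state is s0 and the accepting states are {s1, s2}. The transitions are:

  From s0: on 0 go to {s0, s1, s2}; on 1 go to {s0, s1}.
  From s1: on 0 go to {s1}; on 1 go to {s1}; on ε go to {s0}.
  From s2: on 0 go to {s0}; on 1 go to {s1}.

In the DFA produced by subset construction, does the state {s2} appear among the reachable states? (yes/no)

no

Start state of the DFA: {s0} (ε-closure of the NFA start).
{s0} --0--> {s0, s1, s2}  [new]
{s0} --1--> {s0, s1}  [new]
{s0, s1, s2} --0--> {s0, s1, s2}  [seen]
{s0, s1, s2} --1--> {s0, s1}  [seen]
{s0, s1} --0--> {s0, s1, s2}  [seen]
{s0, s1} --1--> {s0, s1}  [seen]
Reachable DFA states: {s0}, {s0, s1, s2}, {s0, s1}.
{s2} is not among them.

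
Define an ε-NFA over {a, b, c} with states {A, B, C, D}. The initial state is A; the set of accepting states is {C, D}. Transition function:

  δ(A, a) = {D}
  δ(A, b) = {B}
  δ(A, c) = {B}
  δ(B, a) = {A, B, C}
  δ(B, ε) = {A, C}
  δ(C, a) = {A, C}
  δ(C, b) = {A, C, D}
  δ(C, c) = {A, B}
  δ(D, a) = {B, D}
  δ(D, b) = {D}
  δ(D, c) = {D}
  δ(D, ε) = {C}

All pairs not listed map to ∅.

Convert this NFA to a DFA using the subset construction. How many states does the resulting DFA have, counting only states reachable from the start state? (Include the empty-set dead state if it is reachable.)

Start state of the DFA: {A} (ε-closure of the NFA start).
{A} --a--> {C, D}  [new]
{A} --b--> {A, B, C}  [new]
{A} --c--> {A, B, C}  [seen]
{C, D} --a--> {A, B, C, D}  [new]
{C, D} --b--> {A, C, D}  [new]
{C, D} --c--> {A, B, C, D}  [seen]
{A, B, C} --a--> {A, B, C, D}  [seen]
{A, B, C} --b--> {A, B, C, D}  [seen]
{A, B, C} --c--> {A, B, C}  [seen]
{A, B, C, D} --a--> {A, B, C, D}  [seen]
{A, B, C, D} --b--> {A, B, C, D}  [seen]
{A, B, C, D} --c--> {A, B, C, D}  [seen]
{A, C, D} --a--> {A, B, C, D}  [seen]
{A, C, D} --b--> {A, B, C, D}  [seen]
{A, C, D} --c--> {A, B, C, D}  [seen]
Reachable DFA states: {A}, {C, D}, {A, B, C}, {A, B, C, D}, {A, C, D}.

5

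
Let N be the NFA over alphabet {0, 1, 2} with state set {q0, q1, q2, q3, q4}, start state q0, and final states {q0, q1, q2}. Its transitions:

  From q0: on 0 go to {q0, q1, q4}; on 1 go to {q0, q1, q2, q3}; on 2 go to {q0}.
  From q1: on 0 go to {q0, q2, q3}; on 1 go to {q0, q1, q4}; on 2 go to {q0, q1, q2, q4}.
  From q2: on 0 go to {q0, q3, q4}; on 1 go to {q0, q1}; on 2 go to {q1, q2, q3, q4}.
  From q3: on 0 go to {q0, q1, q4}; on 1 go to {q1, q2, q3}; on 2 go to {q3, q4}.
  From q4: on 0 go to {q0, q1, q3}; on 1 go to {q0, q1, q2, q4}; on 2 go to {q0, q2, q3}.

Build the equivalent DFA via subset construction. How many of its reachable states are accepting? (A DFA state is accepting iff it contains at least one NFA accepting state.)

Start state of the DFA: {q0}.
{q0} --0--> {q0, q1, q4}  [new]
{q0} --1--> {q0, q1, q2, q3}  [new]
{q0} --2--> {q0}  [seen]
{q0, q1, q4} --0--> {q0, q1, q2, q3, q4}  [new]
{q0, q1, q4} --1--> {q0, q1, q2, q3, q4}  [seen]
{q0, q1, q4} --2--> {q0, q1, q2, q3, q4}  [seen]
{q0, q1, q2, q3} --0--> {q0, q1, q2, q3, q4}  [seen]
{q0, q1, q2, q3} --1--> {q0, q1, q2, q3, q4}  [seen]
{q0, q1, q2, q3} --2--> {q0, q1, q2, q3, q4}  [seen]
{q0, q1, q2, q3, q4} --0--> {q0, q1, q2, q3, q4}  [seen]
{q0, q1, q2, q3, q4} --1--> {q0, q1, q2, q3, q4}  [seen]
{q0, q1, q2, q3, q4} --2--> {q0, q1, q2, q3, q4}  [seen]
Reachable DFA states: {q0}, {q0, q1, q4}, {q0, q1, q2, q3}, {q0, q1, q2, q3, q4}.
Accepting DFA states (contain an NFA accepting state): {q0}, {q0, q1, q4}, {q0, q1, q2, q3}, {q0, q1, q2, q3, q4}.

4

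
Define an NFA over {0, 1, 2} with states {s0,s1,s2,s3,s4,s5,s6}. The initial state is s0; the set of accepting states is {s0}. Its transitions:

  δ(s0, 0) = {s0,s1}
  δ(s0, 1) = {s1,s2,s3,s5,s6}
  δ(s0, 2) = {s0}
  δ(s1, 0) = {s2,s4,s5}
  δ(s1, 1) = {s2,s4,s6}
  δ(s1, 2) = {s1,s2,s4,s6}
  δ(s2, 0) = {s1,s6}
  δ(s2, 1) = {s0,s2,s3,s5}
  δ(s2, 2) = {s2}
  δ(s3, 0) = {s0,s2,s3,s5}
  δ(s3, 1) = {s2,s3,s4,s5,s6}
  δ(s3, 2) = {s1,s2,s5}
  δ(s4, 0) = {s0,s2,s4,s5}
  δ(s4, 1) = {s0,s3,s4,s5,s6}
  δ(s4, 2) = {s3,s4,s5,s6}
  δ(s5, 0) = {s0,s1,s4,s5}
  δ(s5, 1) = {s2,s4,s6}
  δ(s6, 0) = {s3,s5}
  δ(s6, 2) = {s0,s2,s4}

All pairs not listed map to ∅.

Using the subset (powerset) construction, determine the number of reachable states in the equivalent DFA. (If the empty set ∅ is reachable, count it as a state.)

Start state of the DFA: {s0}.
{s0} --0--> {s0,s1}  [new]
{s0} --1--> {s1,s2,s3,s5,s6}  [new]
{s0} --2--> {s0}  [seen]
{s0,s1} --0--> {s0,s1,s2,s4,s5}  [new]
{s0,s1} --1--> {s1,s2,s3,s4,s5,s6}  [new]
{s0,s1} --2--> {s0,s1,s2,s4,s6}  [new]
{s1,s2,s3,s5,s6} --0--> {s0,s1,s2,s3,s4,s5,s6}  [new]
{s1,s2,s3,s5,s6} --1--> {s0,s2,s3,s4,s5,s6}  [new]
{s1,s2,s3,s5,s6} --2--> {s0,s1,s2,s4,s5,s6}  [new]
{s0,s1,s2,s4,s5} --0--> {s0,s1,s2,s4,s5,s6}  [seen]
{s0,s1,s2,s4,s5} --1--> {s0,s1,s2,s3,s4,s5,s6}  [seen]
{s0,s1,s2,s4,s5} --2--> {s0,s1,s2,s3,s4,s5,s6}  [seen]
{s1,s2,s3,s4,s5,s6} --0--> {s0,s1,s2,s3,s4,s5,s6}  [seen]
{s1,s2,s3,s4,s5,s6} --1--> {s0,s2,s3,s4,s5,s6}  [seen]
{s1,s2,s3,s4,s5,s6} --2--> {s0,s1,s2,s3,s4,s5,s6}  [seen]
{s0,s1,s2,s4,s6} --0--> {s0,s1,s2,s3,s4,s5,s6}  [seen]
{s0,s1,s2,s4,s6} --1--> {s0,s1,s2,s3,s4,s5,s6}  [seen]
{s0,s1,s2,s4,s6} --2--> {s0,s1,s2,s3,s4,s5,s6}  [seen]
{s0,s1,s2,s3,s4,s5,s6} --0--> {s0,s1,s2,s3,s4,s5,s6}  [seen]
{s0,s1,s2,s3,s4,s5,s6} --1--> {s0,s1,s2,s3,s4,s5,s6}  [seen]
{s0,s1,s2,s3,s4,s5,s6} --2--> {s0,s1,s2,s3,s4,s5,s6}  [seen]
{s0,s2,s3,s4,s5,s6} --0--> {s0,s1,s2,s3,s4,s5,s6}  [seen]
{s0,s2,s3,s4,s5,s6} --1--> {s0,s1,s2,s3,s4,s5,s6}  [seen]
{s0,s2,s3,s4,s5,s6} --2--> {s0,s1,s2,s3,s4,s5,s6}  [seen]
{s0,s1,s2,s4,s5,s6} --0--> {s0,s1,s2,s3,s4,s5,s6}  [seen]
{s0,s1,s2,s4,s5,s6} --1--> {s0,s1,s2,s3,s4,s5,s6}  [seen]
{s0,s1,s2,s4,s5,s6} --2--> {s0,s1,s2,s3,s4,s5,s6}  [seen]
Reachable DFA states: {s0}, {s0,s1}, {s1,s2,s3,s5,s6}, {s0,s1,s2,s4,s5}, {s1,s2,s3,s4,s5,s6}, {s0,s1,s2,s4,s6}, {s0,s1,s2,s3,s4,s5,s6}, {s0,s2,s3,s4,s5,s6}, {s0,s1,s2,s4,s5,s6}.

9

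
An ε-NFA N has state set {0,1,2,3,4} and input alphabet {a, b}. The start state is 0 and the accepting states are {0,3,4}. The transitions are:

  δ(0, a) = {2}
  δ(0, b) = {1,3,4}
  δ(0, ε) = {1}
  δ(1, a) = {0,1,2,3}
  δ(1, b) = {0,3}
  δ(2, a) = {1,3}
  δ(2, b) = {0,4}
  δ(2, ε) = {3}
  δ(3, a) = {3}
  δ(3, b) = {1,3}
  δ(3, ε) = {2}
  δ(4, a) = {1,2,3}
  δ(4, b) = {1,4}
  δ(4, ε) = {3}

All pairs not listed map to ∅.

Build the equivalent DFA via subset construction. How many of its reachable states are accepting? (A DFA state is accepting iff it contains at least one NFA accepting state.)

3

Start state of the DFA: {0,1} (ε-closure of the NFA start).
{0,1} --a--> {0,1,2,3}  [new]
{0,1} --b--> {0,1,2,3,4}  [new]
{0,1,2,3} --a--> {0,1,2,3}  [seen]
{0,1,2,3} --b--> {0,1,2,3,4}  [seen]
{0,1,2,3,4} --a--> {0,1,2,3}  [seen]
{0,1,2,3,4} --b--> {0,1,2,3,4}  [seen]
Reachable DFA states: {0,1}, {0,1,2,3}, {0,1,2,3,4}.
Accepting DFA states (contain an NFA accepting state): {0,1}, {0,1,2,3}, {0,1,2,3,4}.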